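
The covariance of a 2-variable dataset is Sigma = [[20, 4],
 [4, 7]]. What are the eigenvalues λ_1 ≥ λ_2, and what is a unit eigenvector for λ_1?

Step 1 — characteristic polynomial of 2×2 Sigma:
  det(Sigma - λI) = λ² - trace · λ + det = 0.
  trace = 20 + 7 = 27, det = 20·7 - (4)² = 124.
Step 2 — discriminant:
  Δ = trace² - 4·det = 729 - 496 = 233.
Step 3 — eigenvalues:
  λ = (trace ± √Δ)/2 = (27 ± 15.2643)/2,
  λ_1 = 21.1322,  λ_2 = 5.8678.

Step 4 — unit eigenvector for λ_1: solve (Sigma - λ_1 I)v = 0. First row:
  (20 - 21.1322)·v_x + (4)·v_y = 0, i.e. (-1.1322)·v_x + (4)·v_y = 0,
  so v ∝ (b, λ_1 - a) = (4, 1.1322) = u.
  ||u|| = √((4)² + (1.1322)²) = √(17.2818) ≈ 4.1571,
  v_1 = u/||u|| ≈ (0.9622, 0.2723) (||v_1|| = 1).

λ_1 = 21.1322,  λ_2 = 5.8678;  v_1 ≈ (0.9622, 0.2723)


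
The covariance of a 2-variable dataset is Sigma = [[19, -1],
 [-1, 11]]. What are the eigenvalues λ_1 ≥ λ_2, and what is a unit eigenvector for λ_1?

Step 1 — characteristic polynomial of 2×2 Sigma:
  det(Sigma - λI) = λ² - trace · λ + det = 0.
  trace = 19 + 11 = 30, det = 19·11 - (-1)² = 208.
Step 2 — discriminant:
  Δ = trace² - 4·det = 900 - 832 = 68.
Step 3 — eigenvalues:
  λ = (trace ± √Δ)/2 = (30 ± 8.2462)/2,
  λ_1 = 19.1231,  λ_2 = 10.8769.

Step 4 — unit eigenvector for λ_1: solve (Sigma - λ_1 I)v = 0. First row:
  (19 - 19.1231)·v_x + (-1)·v_y = 0, i.e. (-0.1231)·v_x + (-1)·v_y = 0,
  so v ∝ (b, λ_1 - a) = (-1, 0.1231); multiply by -1 so the first entry is positive: u = (1, -0.1231).
  ||u|| = √((1)² + (-0.1231)²) = √(1.0152) ≈ 1.0075,
  v_1 = u/||u|| ≈ (0.9925, -0.1222) (||v_1|| = 1).

λ_1 = 19.1231,  λ_2 = 10.8769;  v_1 ≈ (0.9925, -0.1222)


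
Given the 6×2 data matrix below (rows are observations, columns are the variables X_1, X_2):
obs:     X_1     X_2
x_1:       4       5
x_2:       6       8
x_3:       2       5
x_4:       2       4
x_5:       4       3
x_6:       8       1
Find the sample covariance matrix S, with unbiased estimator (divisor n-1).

Step 1 — column means:
  mean(X_1) = (4 + 6 + 2 + 2 + 4 + 8) / 6 = 26/6 = 4.3333
  mean(X_2) = (5 + 8 + 5 + 4 + 3 + 1) / 6 = 26/6 = 4.3333

Step 2 — sample covariance S[i,j] = (1/(n-1)) · Σ_k (x_{k,i} - mean_i) · (x_{k,j} - mean_j), with n-1 = 5.
  S[X_1,X_1] = ((-0.3333)·(-0.3333) + (1.6667)·(1.6667) + (-2.3333)·(-2.3333) + (-2.3333)·(-2.3333) + (-0.3333)·(-0.3333) + (3.6667)·(3.6667)) / 5 = 27.3333/5 = 5.4667
  S[X_1,X_2] = ((-0.3333)·(0.6667) + (1.6667)·(3.6667) + (-2.3333)·(0.6667) + (-2.3333)·(-0.3333) + (-0.3333)·(-1.3333) + (3.6667)·(-3.3333)) / 5 = -6.6667/5 = -1.3333
  S[X_2,X_2] = ((0.6667)·(0.6667) + (3.6667)·(3.6667) + (0.6667)·(0.6667) + (-0.3333)·(-0.3333) + (-1.3333)·(-1.3333) + (-3.3333)·(-3.3333)) / 5 = 27.3333/5 = 5.4667

S is symmetric (S[j,i] = S[i,j]). Assembling:

S = [[5.4667, -1.3333],
 [-1.3333, 5.4667]]


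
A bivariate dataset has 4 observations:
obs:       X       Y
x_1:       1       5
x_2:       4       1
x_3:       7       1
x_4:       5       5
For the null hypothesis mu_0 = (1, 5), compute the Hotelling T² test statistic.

Step 1 — sample mean vector:
  mean(X) = (1 + 4 + 7 + 5) / 4 = 17/4 = 4.25
  mean(Y) = (5 + 1 + 1 + 5) / 4 = 12/4 = 3
  x̄ = (4.25, 3),  deviation x̄ - mu_0 = (4.25, 3) - (1, 5) = (3.25, -2).

Step 2 — sample covariance matrix, S[i,j] = (1/(n-1)) · Σ_k (x_{k,i} - mean_i) · (x_{k,j} - mean_j), divisor n-1 = 3:
  S[X,X] = ((-3.25)·(-3.25) + (-0.25)·(-0.25) + (2.75)·(2.75) + (0.75)·(0.75)) / 3 = 18.75/3 = 6.25
  S[X,Y] = ((-3.25)·(2) + (-0.25)·(-2) + (2.75)·(-2) + (0.75)·(2)) / 3 = -10/3 = -3.3333
  S[Y,Y] = ((2)·(2) + (-2)·(-2) + (-2)·(-2) + (2)·(2)) / 3 = 16/3 = 5.3333
  S = [[6.25, -3.3333],
 [-3.3333, 5.3333]].

Step 3 — invert S. det(S) = 6.25·5.3333 - (-3.3333)² = 22.2222.
  S^{-1} = (1/det) · [[d, -b], [-b, a]] = [[0.24, 0.15],
 [0.15, 0.2812]].

Step 4 — quadratic form (x̄ - mu_0)^T · S^{-1} · (x̄ - mu_0):
  S^{-1} · (x̄ - mu_0) = (0.48, -0.075),
  (x̄ - mu_0)^T · [...] = (3.25)·(0.48) + (-2)·(-0.075) = 1.71.

Step 5 — scale by n: T² = 4 · 1.71 = 6.84.

T² ≈ 6.84


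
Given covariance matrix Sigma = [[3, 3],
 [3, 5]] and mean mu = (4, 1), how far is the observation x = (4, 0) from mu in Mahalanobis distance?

Step 1 — centre the observation: (x - mu) = (0, -1).

Step 2 — invert Sigma. det(Sigma) = 3·5 - (3)² = 6.
  Sigma^{-1} = (1/det) · [[d, -b], [-b, a]] = [[0.8333, -0.5],
 [-0.5, 0.5]].

Step 3 — form the quadratic (x - mu)^T · Sigma^{-1} · (x - mu):
  Sigma^{-1} · (x - mu) = (0.5, -0.5).
  (x - mu)^T · [Sigma^{-1} · (x - mu)] = (0)·(0.5) + (-1)·(-0.5) = 0.5.

Step 4 — take square root: d = √(0.5) ≈ 0.7071.

d(x, mu) = √(0.5) ≈ 0.7071


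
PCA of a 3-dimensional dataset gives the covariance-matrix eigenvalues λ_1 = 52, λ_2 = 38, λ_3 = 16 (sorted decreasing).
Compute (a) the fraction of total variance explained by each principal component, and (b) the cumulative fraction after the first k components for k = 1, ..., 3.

Step 1 — total variance = trace(Sigma) = Σ λ_i = 52 + 38 + 16 = 106.

Step 2 — fraction explained by component i = λ_i / Σ λ:
  PC1: 52/106 = 0.4906
  PC2: 38/106 = 0.3585
  PC3: 16/106 = 0.1509

Step 3 — cumulative fraction after k components = (λ_1 + ... + λ_k) / Σ λ:
  k = 1: 52/106 = 0.4906
  k = 2: (52 + 38)/106 = 90/106 = 0.8491
  k = 3: (52 + 38 + 16)/106 = 106/106 = 1

Summary (fraction, with percent):

explained: PC1 0.4906 (49.06%), PC2 0.3585 (35.85%), PC3 0.1509 (15.09%);  cumulative: 0.4906, 0.8491, 1


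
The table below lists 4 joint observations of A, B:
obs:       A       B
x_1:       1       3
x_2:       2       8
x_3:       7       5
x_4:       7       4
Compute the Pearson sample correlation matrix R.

Step 1 — column means:
  mean(A) = (1 + 2 + 7 + 7) / 4 = 17/4 = 4.25
  mean(B) = (3 + 8 + 5 + 4) / 4 = 20/4 = 5

Step 2 — sample variances and covariances s[i,j] = (1/(n-1)) · Σ_k (x_{k,i} - mean_i) · (x_{k,j} - mean_j), with n-1 = 3:
  s[A,A] = ((-3.25)·(-3.25) + (-2.25)·(-2.25) + (2.75)·(2.75) + (2.75)·(2.75)) / 3 = 30.75/3 = 10.25
  s[A,B] = ((-3.25)·(-2) + (-2.25)·(3) + (2.75)·(0) + (2.75)·(-1)) / 3 = -3/3 = -1
  s[B,B] = ((-2)·(-2) + (3)·(3) + (0)·(0) + (-1)·(-1)) / 3 = 14/3 = 4.6667
  Sample standard deviations s_i = √(s[i,i]):
  s(A) = √(10.25) = 3.2016
  s(B) = √(4.6667) = 2.1602

Step 3 — r_{ij} = s_{ij} / (s_i · s_j):
  r[A,A] = 1 (diagonal).
  r[A,B] = -1 / (3.2016 · 2.1602) = -1 / 6.9162 = -0.1446
  r[B,B] = 1 (diagonal).

R is symmetric with unit diagonal. Assembling:

R = [[1, -0.1446],
 [-0.1446, 1]]


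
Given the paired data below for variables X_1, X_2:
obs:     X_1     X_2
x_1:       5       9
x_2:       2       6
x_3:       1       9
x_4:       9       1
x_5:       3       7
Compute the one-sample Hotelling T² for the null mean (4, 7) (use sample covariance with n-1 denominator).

Step 1 — sample mean vector:
  mean(X_1) = (5 + 2 + 1 + 9 + 3) / 5 = 20/5 = 4
  mean(X_2) = (9 + 6 + 9 + 1 + 7) / 5 = 32/5 = 6.4
  x̄ = (4, 6.4),  deviation x̄ - mu_0 = (4, 6.4) - (4, 7) = (0, -0.6).

Step 2 — sample covariance matrix, S[i,j] = (1/(n-1)) · Σ_k (x_{k,i} - mean_i) · (x_{k,j} - mean_j), divisor n-1 = 4:
  S[X_1,X_1] = ((1)·(1) + (-2)·(-2) + (-3)·(-3) + (5)·(5) + (-1)·(-1)) / 4 = 40/4 = 10
  S[X_1,X_2] = ((1)·(2.6) + (-2)·(-0.4) + (-3)·(2.6) + (5)·(-5.4) + (-1)·(0.6)) / 4 = -32/4 = -8
  S[X_2,X_2] = ((2.6)·(2.6) + (-0.4)·(-0.4) + (2.6)·(2.6) + (-5.4)·(-5.4) + (0.6)·(0.6)) / 4 = 43.2/4 = 10.8
  S = [[10, -8],
 [-8, 10.8]].

Step 3 — invert S. det(S) = 10·10.8 - (-8)² = 44.
  S^{-1} = (1/det) · [[d, -b], [-b, a]] = [[0.2455, 0.1818],
 [0.1818, 0.2273]].

Step 4 — quadratic form (x̄ - mu_0)^T · S^{-1} · (x̄ - mu_0):
  S^{-1} · (x̄ - mu_0) = (-0.1091, -0.1364),
  (x̄ - mu_0)^T · [...] = (0)·(-0.1091) + (-0.6)·(-0.1364) = 0.0818.

Step 5 — scale by n: T² = 5 · 0.0818 = 0.4091.

T² ≈ 0.4091


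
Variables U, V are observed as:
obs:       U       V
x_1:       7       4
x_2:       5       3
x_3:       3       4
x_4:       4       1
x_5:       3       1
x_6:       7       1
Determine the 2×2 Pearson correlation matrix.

Step 1 — column means:
  mean(U) = (7 + 5 + 3 + 4 + 3 + 7) / 6 = 29/6 = 4.8333
  mean(V) = (4 + 3 + 4 + 1 + 1 + 1) / 6 = 14/6 = 2.3333

Step 2 — sample variances and covariances s[i,j] = (1/(n-1)) · Σ_k (x_{k,i} - mean_i) · (x_{k,j} - mean_j), with n-1 = 5:
  s[U,U] = ((2.1667)·(2.1667) + (0.1667)·(0.1667) + (-1.8333)·(-1.8333) + (-0.8333)·(-0.8333) + (-1.8333)·(-1.8333) + (2.1667)·(2.1667)) / 5 = 16.8333/5 = 3.3667
  s[U,V] = ((2.1667)·(1.6667) + (0.1667)·(0.6667) + (-1.8333)·(1.6667) + (-0.8333)·(-1.3333) + (-1.8333)·(-1.3333) + (2.1667)·(-1.3333)) / 5 = 1.3333/5 = 0.2667
  s[V,V] = ((1.6667)·(1.6667) + (0.6667)·(0.6667) + (1.6667)·(1.6667) + (-1.3333)·(-1.3333) + (-1.3333)·(-1.3333) + (-1.3333)·(-1.3333)) / 5 = 11.3333/5 = 2.2667
  Sample standard deviations s_i = √(s[i,i]):
  s(U) = √(3.3667) = 1.8348
  s(V) = √(2.2667) = 1.5055

Step 3 — r_{ij} = s_{ij} / (s_i · s_j):
  r[U,U] = 1 (diagonal).
  r[U,V] = 0.2667 / (1.8348 · 1.5055) = 0.2667 / 2.7624 = 0.0965
  r[V,V] = 1 (diagonal).

R is symmetric with unit diagonal. Assembling:

R = [[1, 0.0965],
 [0.0965, 1]]


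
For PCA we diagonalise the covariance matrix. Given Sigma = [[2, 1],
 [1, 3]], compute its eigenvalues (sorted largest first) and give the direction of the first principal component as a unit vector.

Step 1 — characteristic polynomial of 2×2 Sigma:
  det(Sigma - λI) = λ² - trace · λ + det = 0.
  trace = 2 + 3 = 5, det = 2·3 - (1)² = 5.
Step 2 — discriminant:
  Δ = trace² - 4·det = 25 - 20 = 5.
Step 3 — eigenvalues:
  λ = (trace ± √Δ)/2 = (5 ± 2.2361)/2,
  λ_1 = 3.618,  λ_2 = 1.382.

Step 4 — unit eigenvector for λ_1: solve (Sigma - λ_1 I)v = 0. First row:
  (2 - 3.618)·v_x + (1)·v_y = 0, i.e. (-1.618)·v_x + (1)·v_y = 0,
  so v ∝ (b, λ_1 - a) = (1, 1.618) = u.
  ||u|| = √((1)² + (1.618)²) = √(3.618) ≈ 1.9021,
  v_1 = u/||u|| ≈ (0.5257, 0.8507) (||v_1|| = 1).

λ_1 = 3.618,  λ_2 = 1.382;  v_1 ≈ (0.5257, 0.8507)


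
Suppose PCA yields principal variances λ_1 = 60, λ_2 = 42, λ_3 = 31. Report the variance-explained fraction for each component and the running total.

Step 1 — total variance = trace(Sigma) = Σ λ_i = 60 + 42 + 31 = 133.

Step 2 — fraction explained by component i = λ_i / Σ λ:
  PC1: 60/133 = 0.4511
  PC2: 42/133 = 0.3158
  PC3: 31/133 = 0.2331

Step 3 — cumulative fraction after k components = (λ_1 + ... + λ_k) / Σ λ:
  k = 1: 60/133 = 0.4511
  k = 2: (60 + 42)/133 = 102/133 = 0.7669
  k = 3: (60 + 42 + 31)/133 = 133/133 = 1

Summary (fraction, with percent):

explained: PC1 0.4511 (45.11%), PC2 0.3158 (31.58%), PC3 0.2331 (23.31%);  cumulative: 0.4511, 0.7669, 1


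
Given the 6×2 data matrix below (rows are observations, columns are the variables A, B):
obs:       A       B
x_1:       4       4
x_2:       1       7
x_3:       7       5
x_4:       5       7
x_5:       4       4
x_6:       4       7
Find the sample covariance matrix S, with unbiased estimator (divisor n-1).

Step 1 — column means:
  mean(A) = (4 + 1 + 7 + 5 + 4 + 4) / 6 = 25/6 = 4.1667
  mean(B) = (4 + 7 + 5 + 7 + 4 + 7) / 6 = 34/6 = 5.6667

Step 2 — sample covariance S[i,j] = (1/(n-1)) · Σ_k (x_{k,i} - mean_i) · (x_{k,j} - mean_j), with n-1 = 5.
  S[A,A] = ((-0.1667)·(-0.1667) + (-3.1667)·(-3.1667) + (2.8333)·(2.8333) + (0.8333)·(0.8333) + (-0.1667)·(-0.1667) + (-0.1667)·(-0.1667)) / 5 = 18.8333/5 = 3.7667
  S[A,B] = ((-0.1667)·(-1.6667) + (-3.1667)·(1.3333) + (2.8333)·(-0.6667) + (0.8333)·(1.3333) + (-0.1667)·(-1.6667) + (-0.1667)·(1.3333)) / 5 = -4.6667/5 = -0.9333
  S[B,B] = ((-1.6667)·(-1.6667) + (1.3333)·(1.3333) + (-0.6667)·(-0.6667) + (1.3333)·(1.3333) + (-1.6667)·(-1.6667) + (1.3333)·(1.3333)) / 5 = 11.3333/5 = 2.2667

S is symmetric (S[j,i] = S[i,j]). Assembling:

S = [[3.7667, -0.9333],
 [-0.9333, 2.2667]]


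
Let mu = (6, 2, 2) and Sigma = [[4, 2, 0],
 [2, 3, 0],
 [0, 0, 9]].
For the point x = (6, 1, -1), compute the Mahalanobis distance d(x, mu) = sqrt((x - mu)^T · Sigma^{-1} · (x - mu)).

Step 1 — centre the observation: (x - mu) = (0, -1, -3).

Step 2 — invert Sigma (cofactor / det for 3×3, or solve directly):
  Sigma^{-1} = [[0.375, -0.25, 0],
 [-0.25, 0.5, 0],
 [0, 0, 0.1111]].

Step 3 — form the quadratic (x - mu)^T · Sigma^{-1} · (x - mu):
  Sigma^{-1} · (x - mu) = (0.25, -0.5, -0.3333).
  (x - mu)^T · [Sigma^{-1} · (x - mu)] = (0)·(0.25) + (-1)·(-0.5) + (-3)·(-0.3333) = 1.5.

Step 4 — take square root: d = √(1.5) ≈ 1.2247.

d(x, mu) = √(1.5) ≈ 1.2247


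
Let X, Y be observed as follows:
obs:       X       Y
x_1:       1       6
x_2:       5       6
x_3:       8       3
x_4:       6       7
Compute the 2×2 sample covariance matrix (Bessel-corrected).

Step 1 — column means:
  mean(X) = (1 + 5 + 8 + 6) / 4 = 20/4 = 5
  mean(Y) = (6 + 6 + 3 + 7) / 4 = 22/4 = 5.5

Step 2 — sample covariance S[i,j] = (1/(n-1)) · Σ_k (x_{k,i} - mean_i) · (x_{k,j} - mean_j), with n-1 = 3.
  S[X,X] = ((-4)·(-4) + (0)·(0) + (3)·(3) + (1)·(1)) / 3 = 26/3 = 8.6667
  S[X,Y] = ((-4)·(0.5) + (0)·(0.5) + (3)·(-2.5) + (1)·(1.5)) / 3 = -8/3 = -2.6667
  S[Y,Y] = ((0.5)·(0.5) + (0.5)·(0.5) + (-2.5)·(-2.5) + (1.5)·(1.5)) / 3 = 9/3 = 3

S is symmetric (S[j,i] = S[i,j]). Assembling:

S = [[8.6667, -2.6667],
 [-2.6667, 3]]


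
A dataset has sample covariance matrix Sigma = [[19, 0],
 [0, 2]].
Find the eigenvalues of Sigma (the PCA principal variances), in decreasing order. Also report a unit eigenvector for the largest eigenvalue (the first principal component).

Step 1 — characteristic polynomial of 2×2 Sigma:
  det(Sigma - λI) = λ² - trace · λ + det = 0.
  trace = 19 + 2 = 21, det = 19·2 - (0)² = 38.
Step 2 — discriminant:
  Δ = trace² - 4·det = 441 - 152 = 289.
Step 3 — eigenvalues:
  λ = (trace ± √Δ)/2 = (21 ± 17)/2,
  λ_1 = 19,  λ_2 = 2.

Step 4 — unit eigenvector for λ_1: Sigma is diagonal, so its eigenvectors are the coordinate axes. λ_1 = 19 is the diagonal entry on the first coordinate axis, hence
  v_1 = (1, 0) (||v_1|| = 1).

λ_1 = 19,  λ_2 = 2;  v_1 ≈ (1, 0)


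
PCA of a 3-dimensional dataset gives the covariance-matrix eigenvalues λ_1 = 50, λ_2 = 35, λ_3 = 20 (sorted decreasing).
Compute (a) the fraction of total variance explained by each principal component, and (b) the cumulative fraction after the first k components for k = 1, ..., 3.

Step 1 — total variance = trace(Sigma) = Σ λ_i = 50 + 35 + 20 = 105.

Step 2 — fraction explained by component i = λ_i / Σ λ:
  PC1: 50/105 = 0.4762
  PC2: 35/105 = 0.3333
  PC3: 20/105 = 0.1905

Step 3 — cumulative fraction after k components = (λ_1 + ... + λ_k) / Σ λ:
  k = 1: 50/105 = 0.4762
  k = 2: (50 + 35)/105 = 85/105 = 0.8095
  k = 3: (50 + 35 + 20)/105 = 105/105 = 1

Summary (fraction, with percent):

explained: PC1 0.4762 (47.62%), PC2 0.3333 (33.33%), PC3 0.1905 (19.05%);  cumulative: 0.4762, 0.8095, 1


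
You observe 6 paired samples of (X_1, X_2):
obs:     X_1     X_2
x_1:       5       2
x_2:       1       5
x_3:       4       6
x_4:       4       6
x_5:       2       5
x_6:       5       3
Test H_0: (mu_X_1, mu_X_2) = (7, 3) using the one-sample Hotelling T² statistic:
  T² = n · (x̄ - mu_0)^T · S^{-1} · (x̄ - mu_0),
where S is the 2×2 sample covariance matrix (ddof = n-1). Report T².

Step 1 — sample mean vector:
  mean(X_1) = (5 + 1 + 4 + 4 + 2 + 5) / 6 = 21/6 = 3.5
  mean(X_2) = (2 + 5 + 6 + 6 + 5 + 3) / 6 = 27/6 = 4.5
  x̄ = (3.5, 4.5),  deviation x̄ - mu_0 = (3.5, 4.5) - (7, 3) = (-3.5, 1.5).

Step 2 — sample covariance matrix, S[i,j] = (1/(n-1)) · Σ_k (x_{k,i} - mean_i) · (x_{k,j} - mean_j), divisor n-1 = 5:
  S[X_1,X_1] = ((1.5)·(1.5) + (-2.5)·(-2.5) + (0.5)·(0.5) + (0.5)·(0.5) + (-1.5)·(-1.5) + (1.5)·(1.5)) / 5 = 13.5/5 = 2.7
  S[X_1,X_2] = ((1.5)·(-2.5) + (-2.5)·(0.5) + (0.5)·(1.5) + (0.5)·(1.5) + (-1.5)·(0.5) + (1.5)·(-1.5)) / 5 = -6.5/5 = -1.3
  S[X_2,X_2] = ((-2.5)·(-2.5) + (0.5)·(0.5) + (1.5)·(1.5) + (1.5)·(1.5) + (0.5)·(0.5) + (-1.5)·(-1.5)) / 5 = 13.5/5 = 2.7
  S = [[2.7, -1.3],
 [-1.3, 2.7]].

Step 3 — invert S. det(S) = 2.7·2.7 - (-1.3)² = 5.6.
  S^{-1} = (1/det) · [[d, -b], [-b, a]] = [[0.4821, 0.2321],
 [0.2321, 0.4821]].

Step 4 — quadratic form (x̄ - mu_0)^T · S^{-1} · (x̄ - mu_0):
  S^{-1} · (x̄ - mu_0) = (-1.3393, -0.0893),
  (x̄ - mu_0)^T · [...] = (-3.5)·(-1.3393) + (1.5)·(-0.0893) = 4.5536.

Step 5 — scale by n: T² = 6 · 4.5536 = 27.3214.

T² ≈ 27.3214


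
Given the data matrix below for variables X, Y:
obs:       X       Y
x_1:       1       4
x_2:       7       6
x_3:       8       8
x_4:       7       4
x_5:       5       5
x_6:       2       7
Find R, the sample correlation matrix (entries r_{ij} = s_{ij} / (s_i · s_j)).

Step 1 — column means:
  mean(X) = (1 + 7 + 8 + 7 + 5 + 2) / 6 = 30/6 = 5
  mean(Y) = (4 + 6 + 8 + 4 + 5 + 7) / 6 = 34/6 = 5.6667

Step 2 — sample variances and covariances s[i,j] = (1/(n-1)) · Σ_k (x_{k,i} - mean_i) · (x_{k,j} - mean_j), with n-1 = 5:
  s[X,X] = ((-4)·(-4) + (2)·(2) + (3)·(3) + (2)·(2) + (0)·(0) + (-3)·(-3)) / 5 = 42/5 = 8.4
  s[X,Y] = ((-4)·(-1.6667) + (2)·(0.3333) + (3)·(2.3333) + (2)·(-1.6667) + (0)·(-0.6667) + (-3)·(1.3333)) / 5 = 7/5 = 1.4
  s[Y,Y] = ((-1.6667)·(-1.6667) + (0.3333)·(0.3333) + (2.3333)·(2.3333) + (-1.6667)·(-1.6667) + (-0.6667)·(-0.6667) + (1.3333)·(1.3333)) / 5 = 13.3333/5 = 2.6667
  Sample standard deviations s_i = √(s[i,i]):
  s(X) = √(8.4) = 2.8983
  s(Y) = √(2.6667) = 1.633

Step 3 — r_{ij} = s_{ij} / (s_i · s_j):
  r[X,X] = 1 (diagonal).
  r[X,Y] = 1.4 / (2.8983 · 1.633) = 1.4 / 4.7329 = 0.2958
  r[Y,Y] = 1 (diagonal).

R is symmetric with unit diagonal. Assembling:

R = [[1, 0.2958],
 [0.2958, 1]]


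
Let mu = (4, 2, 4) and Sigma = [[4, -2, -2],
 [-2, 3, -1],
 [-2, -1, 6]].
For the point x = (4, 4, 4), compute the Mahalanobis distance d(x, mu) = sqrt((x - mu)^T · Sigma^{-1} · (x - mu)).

Step 1 — centre the observation: (x - mu) = (0, 2, 0).

Step 2 — invert Sigma (cofactor / det for 3×3, or solve directly):
  Sigma^{-1} = [[0.7083, 0.5833, 0.3333],
 [0.5833, 0.8333, 0.3333],
 [0.3333, 0.3333, 0.3333]].

Step 3 — form the quadratic (x - mu)^T · Sigma^{-1} · (x - mu):
  Sigma^{-1} · (x - mu) = (1.1667, 1.6667, 0.6667).
  (x - mu)^T · [Sigma^{-1} · (x - mu)] = (0)·(1.1667) + (2)·(1.6667) + (0)·(0.6667) = 3.3333.

Step 4 — take square root: d = √(3.3333) ≈ 1.8257.

d(x, mu) = √(3.3333) ≈ 1.8257


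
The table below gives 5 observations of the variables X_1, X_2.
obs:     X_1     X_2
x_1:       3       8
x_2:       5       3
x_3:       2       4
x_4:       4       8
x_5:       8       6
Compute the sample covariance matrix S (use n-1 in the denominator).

Step 1 — column means:
  mean(X_1) = (3 + 5 + 2 + 4 + 8) / 5 = 22/5 = 4.4
  mean(X_2) = (8 + 3 + 4 + 8 + 6) / 5 = 29/5 = 5.8

Step 2 — sample covariance S[i,j] = (1/(n-1)) · Σ_k (x_{k,i} - mean_i) · (x_{k,j} - mean_j), with n-1 = 4.
  S[X_1,X_1] = ((-1.4)·(-1.4) + (0.6)·(0.6) + (-2.4)·(-2.4) + (-0.4)·(-0.4) + (3.6)·(3.6)) / 4 = 21.2/4 = 5.3
  S[X_1,X_2] = ((-1.4)·(2.2) + (0.6)·(-2.8) + (-2.4)·(-1.8) + (-0.4)·(2.2) + (3.6)·(0.2)) / 4 = -0.6/4 = -0.15
  S[X_2,X_2] = ((2.2)·(2.2) + (-2.8)·(-2.8) + (-1.8)·(-1.8) + (2.2)·(2.2) + (0.2)·(0.2)) / 4 = 20.8/4 = 5.2

S is symmetric (S[j,i] = S[i,j]). Assembling:

S = [[5.3, -0.15],
 [-0.15, 5.2]]


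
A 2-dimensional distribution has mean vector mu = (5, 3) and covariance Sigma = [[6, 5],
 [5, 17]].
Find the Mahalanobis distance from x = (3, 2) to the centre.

Step 1 — centre the observation: (x - mu) = (-2, -1).

Step 2 — invert Sigma. det(Sigma) = 6·17 - (5)² = 77.
  Sigma^{-1} = (1/det) · [[d, -b], [-b, a]] = [[0.2208, -0.0649],
 [-0.0649, 0.0779]].

Step 3 — form the quadratic (x - mu)^T · Sigma^{-1} · (x - mu):
  Sigma^{-1} · (x - mu) = (-0.3766, 0.0519).
  (x - mu)^T · [Sigma^{-1} · (x - mu)] = (-2)·(-0.3766) + (-1)·(0.0519) = 0.7013.

Step 4 — take square root: d = √(0.7013) ≈ 0.8374.

d(x, mu) = √(0.7013) ≈ 0.8374


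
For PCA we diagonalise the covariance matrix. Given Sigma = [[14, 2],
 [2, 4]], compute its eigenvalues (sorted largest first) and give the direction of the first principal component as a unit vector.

Step 1 — characteristic polynomial of 2×2 Sigma:
  det(Sigma - λI) = λ² - trace · λ + det = 0.
  trace = 14 + 4 = 18, det = 14·4 - (2)² = 52.
Step 2 — discriminant:
  Δ = trace² - 4·det = 324 - 208 = 116.
Step 3 — eigenvalues:
  λ = (trace ± √Δ)/2 = (18 ± 10.7703)/2,
  λ_1 = 14.3852,  λ_2 = 3.6148.

Step 4 — unit eigenvector for λ_1: solve (Sigma - λ_1 I)v = 0. First row:
  (14 - 14.3852)·v_x + (2)·v_y = 0, i.e. (-0.3852)·v_x + (2)·v_y = 0,
  so v ∝ (b, λ_1 - a) = (2, 0.3852) = u.
  ||u|| = √((2)² + (0.3852)²) = √(4.1484) ≈ 2.0368,
  v_1 = u/||u|| ≈ (0.982, 0.1891) (||v_1|| = 1).

λ_1 = 14.3852,  λ_2 = 3.6148;  v_1 ≈ (0.982, 0.1891)


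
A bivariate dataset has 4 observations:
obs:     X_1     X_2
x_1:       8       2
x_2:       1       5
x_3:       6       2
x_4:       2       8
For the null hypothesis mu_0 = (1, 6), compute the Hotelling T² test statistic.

Step 1 — sample mean vector:
  mean(X_1) = (8 + 1 + 6 + 2) / 4 = 17/4 = 4.25
  mean(X_2) = (2 + 5 + 2 + 8) / 4 = 17/4 = 4.25
  x̄ = (4.25, 4.25),  deviation x̄ - mu_0 = (4.25, 4.25) - (1, 6) = (3.25, -1.75).

Step 2 — sample covariance matrix, S[i,j] = (1/(n-1)) · Σ_k (x_{k,i} - mean_i) · (x_{k,j} - mean_j), divisor n-1 = 3:
  S[X_1,X_1] = ((3.75)·(3.75) + (-3.25)·(-3.25) + (1.75)·(1.75) + (-2.25)·(-2.25)) / 3 = 32.75/3 = 10.9167
  S[X_1,X_2] = ((3.75)·(-2.25) + (-3.25)·(0.75) + (1.75)·(-2.25) + (-2.25)·(3.75)) / 3 = -23.25/3 = -7.75
  S[X_2,X_2] = ((-2.25)·(-2.25) + (0.75)·(0.75) + (-2.25)·(-2.25) + (3.75)·(3.75)) / 3 = 24.75/3 = 8.25
  S = [[10.9167, -7.75],
 [-7.75, 8.25]].

Step 3 — invert S. det(S) = 10.9167·8.25 - (-7.75)² = 30.
  S^{-1} = (1/det) · [[d, -b], [-b, a]] = [[0.275, 0.2583],
 [0.2583, 0.3639]].

Step 4 — quadratic form (x̄ - mu_0)^T · S^{-1} · (x̄ - mu_0):
  S^{-1} · (x̄ - mu_0) = (0.4417, 0.2028),
  (x̄ - mu_0)^T · [...] = (3.25)·(0.4417) + (-1.75)·(0.2028) = 1.0806.

Step 5 — scale by n: T² = 4 · 1.0806 = 4.3222.

T² ≈ 4.3222


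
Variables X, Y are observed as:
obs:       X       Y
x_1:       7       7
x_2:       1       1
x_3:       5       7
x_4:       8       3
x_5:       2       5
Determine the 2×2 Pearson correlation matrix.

Step 1 — column means:
  mean(X) = (7 + 1 + 5 + 8 + 2) / 5 = 23/5 = 4.6
  mean(Y) = (7 + 1 + 7 + 3 + 5) / 5 = 23/5 = 4.6

Step 2 — sample variances and covariances s[i,j] = (1/(n-1)) · Σ_k (x_{k,i} - mean_i) · (x_{k,j} - mean_j), with n-1 = 4:
  s[X,X] = ((2.4)·(2.4) + (-3.6)·(-3.6) + (0.4)·(0.4) + (3.4)·(3.4) + (-2.6)·(-2.6)) / 4 = 37.2/4 = 9.3
  s[X,Y] = ((2.4)·(2.4) + (-3.6)·(-3.6) + (0.4)·(2.4) + (3.4)·(-1.6) + (-2.6)·(0.4)) / 4 = 13.2/4 = 3.3
  s[Y,Y] = ((2.4)·(2.4) + (-3.6)·(-3.6) + (2.4)·(2.4) + (-1.6)·(-1.6) + (0.4)·(0.4)) / 4 = 27.2/4 = 6.8
  Sample standard deviations s_i = √(s[i,i]):
  s(X) = √(9.3) = 3.0496
  s(Y) = √(6.8) = 2.6077

Step 3 — r_{ij} = s_{ij} / (s_i · s_j):
  r[X,X] = 1 (diagonal).
  r[X,Y] = 3.3 / (3.0496 · 2.6077) = 3.3 / 7.9524 = 0.415
  r[Y,Y] = 1 (diagonal).

R is symmetric with unit diagonal. Assembling:

R = [[1, 0.415],
 [0.415, 1]]


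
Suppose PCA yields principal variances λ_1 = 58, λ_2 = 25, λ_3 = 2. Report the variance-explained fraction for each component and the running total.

Step 1 — total variance = trace(Sigma) = Σ λ_i = 58 + 25 + 2 = 85.

Step 2 — fraction explained by component i = λ_i / Σ λ:
  PC1: 58/85 = 0.6824
  PC2: 25/85 = 0.2941
  PC3: 2/85 = 0.0235

Step 3 — cumulative fraction after k components = (λ_1 + ... + λ_k) / Σ λ:
  k = 1: 58/85 = 0.6824
  k = 2: (58 + 25)/85 = 83/85 = 0.9765
  k = 3: (58 + 25 + 2)/85 = 85/85 = 1

Summary (fraction, with percent):

explained: PC1 0.6824 (68.24%), PC2 0.2941 (29.41%), PC3 0.0235 (2.35%);  cumulative: 0.6824, 0.9765, 1


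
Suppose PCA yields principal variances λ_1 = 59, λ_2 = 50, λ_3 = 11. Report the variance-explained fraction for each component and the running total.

Step 1 — total variance = trace(Sigma) = Σ λ_i = 59 + 50 + 11 = 120.

Step 2 — fraction explained by component i = λ_i / Σ λ:
  PC1: 59/120 = 0.4917
  PC2: 50/120 = 0.4167
  PC3: 11/120 = 0.0917

Step 3 — cumulative fraction after k components = (λ_1 + ... + λ_k) / Σ λ:
  k = 1: 59/120 = 0.4917
  k = 2: (59 + 50)/120 = 109/120 = 0.9083
  k = 3: (59 + 50 + 11)/120 = 120/120 = 1

Summary (fraction, with percent):

explained: PC1 0.4917 (49.17%), PC2 0.4167 (41.67%), PC3 0.0917 (9.17%);  cumulative: 0.4917, 0.9083, 1


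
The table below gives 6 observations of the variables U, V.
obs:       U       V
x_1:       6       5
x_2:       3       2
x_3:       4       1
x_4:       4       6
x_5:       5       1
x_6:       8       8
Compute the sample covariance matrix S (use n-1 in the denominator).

Step 1 — column means:
  mean(U) = (6 + 3 + 4 + 4 + 5 + 8) / 6 = 30/6 = 5
  mean(V) = (5 + 2 + 1 + 6 + 1 + 8) / 6 = 23/6 = 3.8333

Step 2 — sample covariance S[i,j] = (1/(n-1)) · Σ_k (x_{k,i} - mean_i) · (x_{k,j} - mean_j), with n-1 = 5.
  S[U,U] = ((1)·(1) + (-2)·(-2) + (-1)·(-1) + (-1)·(-1) + (0)·(0) + (3)·(3)) / 5 = 16/5 = 3.2
  S[U,V] = ((1)·(1.1667) + (-2)·(-1.8333) + (-1)·(-2.8333) + (-1)·(2.1667) + (0)·(-2.8333) + (3)·(4.1667)) / 5 = 18/5 = 3.6
  S[V,V] = ((1.1667)·(1.1667) + (-1.8333)·(-1.8333) + (-2.8333)·(-2.8333) + (2.1667)·(2.1667) + (-2.8333)·(-2.8333) + (4.1667)·(4.1667)) / 5 = 42.8333/5 = 8.5667

S is symmetric (S[j,i] = S[i,j]). Assembling:

S = [[3.2, 3.6],
 [3.6, 8.5667]]


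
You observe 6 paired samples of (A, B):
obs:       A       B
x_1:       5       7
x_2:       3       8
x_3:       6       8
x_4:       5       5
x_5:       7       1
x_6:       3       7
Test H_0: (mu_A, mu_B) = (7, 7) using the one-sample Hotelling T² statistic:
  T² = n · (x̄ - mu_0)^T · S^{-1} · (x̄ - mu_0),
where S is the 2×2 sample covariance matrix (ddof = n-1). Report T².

Step 1 — sample mean vector:
  mean(A) = (5 + 3 + 6 + 5 + 7 + 3) / 6 = 29/6 = 4.8333
  mean(B) = (7 + 8 + 8 + 5 + 1 + 7) / 6 = 36/6 = 6
  x̄ = (4.8333, 6),  deviation x̄ - mu_0 = (4.8333, 6) - (7, 7) = (-2.1667, -1).

Step 2 — sample covariance matrix, S[i,j] = (1/(n-1)) · Σ_k (x_{k,i} - mean_i) · (x_{k,j} - mean_j), divisor n-1 = 5:
  S[A,A] = ((0.1667)·(0.1667) + (-1.8333)·(-1.8333) + (1.1667)·(1.1667) + (0.1667)·(0.1667) + (2.1667)·(2.1667) + (-1.8333)·(-1.8333)) / 5 = 12.8333/5 = 2.5667
  S[A,B] = ((0.1667)·(1) + (-1.8333)·(2) + (1.1667)·(2) + (0.1667)·(-1) + (2.1667)·(-5) + (-1.8333)·(1)) / 5 = -14/5 = -2.8
  S[B,B] = ((1)·(1) + (2)·(2) + (2)·(2) + (-1)·(-1) + (-5)·(-5) + (1)·(1)) / 5 = 36/5 = 7.2
  S = [[2.5667, -2.8],
 [-2.8, 7.2]].

Step 3 — invert S. det(S) = 2.5667·7.2 - (-2.8)² = 10.64.
  S^{-1} = (1/det) · [[d, -b], [-b, a]] = [[0.6767, 0.2632],
 [0.2632, 0.2412]].

Step 4 — quadratic form (x̄ - mu_0)^T · S^{-1} · (x̄ - mu_0):
  S^{-1} · (x̄ - mu_0) = (-1.7293, -0.8114),
  (x̄ - mu_0)^T · [...] = (-2.1667)·(-1.7293) + (-1)·(-0.8114) = 4.5583.

Step 5 — scale by n: T² = 6 · 4.5583 = 27.3496.

T² ≈ 27.3496


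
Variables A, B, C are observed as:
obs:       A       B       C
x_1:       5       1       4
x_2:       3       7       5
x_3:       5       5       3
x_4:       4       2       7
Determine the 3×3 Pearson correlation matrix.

Step 1 — column means:
  mean(A) = (5 + 3 + 5 + 4) / 4 = 17/4 = 4.25
  mean(B) = (1 + 7 + 5 + 2) / 4 = 15/4 = 3.75
  mean(C) = (4 + 5 + 3 + 7) / 4 = 19/4 = 4.75

Step 2 — sample variances and covariances s[i,j] = (1/(n-1)) · Σ_k (x_{k,i} - mean_i) · (x_{k,j} - mean_j), with n-1 = 3:
  s[A,A] = ((0.75)·(0.75) + (-1.25)·(-1.25) + (0.75)·(0.75) + (-0.25)·(-0.25)) / 3 = 2.75/3 = 0.9167
  s[A,B] = ((0.75)·(-2.75) + (-1.25)·(3.25) + (0.75)·(1.25) + (-0.25)·(-1.75)) / 3 = -4.75/3 = -1.5833
  s[A,C] = ((0.75)·(-0.75) + (-1.25)·(0.25) + (0.75)·(-1.75) + (-0.25)·(2.25)) / 3 = -2.75/3 = -0.9167
  s[B,B] = ((-2.75)·(-2.75) + (3.25)·(3.25) + (1.25)·(1.25) + (-1.75)·(-1.75)) / 3 = 22.75/3 = 7.5833
  s[B,C] = ((-2.75)·(-0.75) + (3.25)·(0.25) + (1.25)·(-1.75) + (-1.75)·(2.25)) / 3 = -3.25/3 = -1.0833
  s[C,C] = ((-0.75)·(-0.75) + (0.25)·(0.25) + (-1.75)·(-1.75) + (2.25)·(2.25)) / 3 = 8.75/3 = 2.9167
  Sample standard deviations s_i = √(s[i,i]):
  s(A) = √(0.9167) = 0.9574
  s(B) = √(7.5833) = 2.7538
  s(C) = √(2.9167) = 1.7078

Step 3 — r_{ij} = s_{ij} / (s_i · s_j):
  r[A,A] = 1 (diagonal).
  r[A,B] = -1.5833 / (0.9574 · 2.7538) = -1.5833 / 2.6365 = -0.6005
  r[A,C] = -0.9167 / (0.9574 · 1.7078) = -0.9167 / 1.6351 = -0.5606
  r[B,B] = 1 (diagonal).
  r[B,C] = -1.0833 / (2.7538 · 1.7078) = -1.0833 / 4.703 = -0.2304
  r[C,C] = 1 (diagonal).

R is symmetric with unit diagonal. Assembling:

R = [[1, -0.6005, -0.5606],
 [-0.6005, 1, -0.2304],
 [-0.5606, -0.2304, 1]]


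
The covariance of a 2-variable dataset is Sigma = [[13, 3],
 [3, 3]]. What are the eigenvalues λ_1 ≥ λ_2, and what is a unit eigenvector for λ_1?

Step 1 — characteristic polynomial of 2×2 Sigma:
  det(Sigma - λI) = λ² - trace · λ + det = 0.
  trace = 13 + 3 = 16, det = 13·3 - (3)² = 30.
Step 2 — discriminant:
  Δ = trace² - 4·det = 256 - 120 = 136.
Step 3 — eigenvalues:
  λ = (trace ± √Δ)/2 = (16 ± 11.6619)/2,
  λ_1 = 13.831,  λ_2 = 2.169.

Step 4 — unit eigenvector for λ_1: solve (Sigma - λ_1 I)v = 0. First row:
  (13 - 13.831)·v_x + (3)·v_y = 0, i.e. (-0.831)·v_x + (3)·v_y = 0,
  so v ∝ (b, λ_1 - a) = (3, 0.831) = u.
  ||u|| = √((3)² + (0.831)²) = √(9.6905) ≈ 3.113,
  v_1 = u/||u|| ≈ (0.9637, 0.2669) (||v_1|| = 1).

λ_1 = 13.831,  λ_2 = 2.169;  v_1 ≈ (0.9637, 0.2669)


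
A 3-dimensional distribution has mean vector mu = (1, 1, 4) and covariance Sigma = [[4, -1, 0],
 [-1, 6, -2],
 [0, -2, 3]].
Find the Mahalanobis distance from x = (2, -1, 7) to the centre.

Step 1 — centre the observation: (x - mu) = (1, -2, 3).

Step 2 — invert Sigma (cofactor / det for 3×3, or solve directly):
  Sigma^{-1} = [[0.2642, 0.0566, 0.0377],
 [0.0566, 0.2264, 0.1509],
 [0.0377, 0.1509, 0.434]].

Step 3 — form the quadratic (x - mu)^T · Sigma^{-1} · (x - mu):
  Sigma^{-1} · (x - mu) = (0.2642, 0.0566, 1.0377).
  (x - mu)^T · [Sigma^{-1} · (x - mu)] = (1)·(0.2642) + (-2)·(0.0566) + (3)·(1.0377) = 3.2642.

Step 4 — take square root: d = √(3.2642) ≈ 1.8067.

d(x, mu) = √(3.2642) ≈ 1.8067


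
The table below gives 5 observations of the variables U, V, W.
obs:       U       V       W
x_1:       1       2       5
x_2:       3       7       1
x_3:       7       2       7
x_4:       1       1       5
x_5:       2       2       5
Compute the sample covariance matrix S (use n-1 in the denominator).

Step 1 — column means:
  mean(U) = (1 + 3 + 7 + 1 + 2) / 5 = 14/5 = 2.8
  mean(V) = (2 + 7 + 2 + 1 + 2) / 5 = 14/5 = 2.8
  mean(W) = (5 + 1 + 7 + 5 + 5) / 5 = 23/5 = 4.6

Step 2 — sample covariance S[i,j] = (1/(n-1)) · Σ_k (x_{k,i} - mean_i) · (x_{k,j} - mean_j), with n-1 = 4.
  S[U,U] = ((-1.8)·(-1.8) + (0.2)·(0.2) + (4.2)·(4.2) + (-1.8)·(-1.8) + (-0.8)·(-0.8)) / 4 = 24.8/4 = 6.2
  S[U,V] = ((-1.8)·(-0.8) + (0.2)·(4.2) + (4.2)·(-0.8) + (-1.8)·(-1.8) + (-0.8)·(-0.8)) / 4 = 2.8/4 = 0.7
  S[U,W] = ((-1.8)·(0.4) + (0.2)·(-3.6) + (4.2)·(2.4) + (-1.8)·(0.4) + (-0.8)·(0.4)) / 4 = 7.6/4 = 1.9
  S[V,V] = ((-0.8)·(-0.8) + (4.2)·(4.2) + (-0.8)·(-0.8) + (-1.8)·(-1.8) + (-0.8)·(-0.8)) / 4 = 22.8/4 = 5.7
  S[V,W] = ((-0.8)·(0.4) + (4.2)·(-3.6) + (-0.8)·(2.4) + (-1.8)·(0.4) + (-0.8)·(0.4)) / 4 = -18.4/4 = -4.6
  S[W,W] = ((0.4)·(0.4) + (-3.6)·(-3.6) + (2.4)·(2.4) + (0.4)·(0.4) + (0.4)·(0.4)) / 4 = 19.2/4 = 4.8

S is symmetric (S[j,i] = S[i,j]). Assembling:

S = [[6.2, 0.7, 1.9],
 [0.7, 5.7, -4.6],
 [1.9, -4.6, 4.8]]


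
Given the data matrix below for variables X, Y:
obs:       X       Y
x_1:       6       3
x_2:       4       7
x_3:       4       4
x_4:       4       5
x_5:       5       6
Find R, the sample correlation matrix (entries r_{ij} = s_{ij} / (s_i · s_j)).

Step 1 — column means:
  mean(X) = (6 + 4 + 4 + 4 + 5) / 5 = 23/5 = 4.6
  mean(Y) = (3 + 7 + 4 + 5 + 6) / 5 = 25/5 = 5

Step 2 — sample variances and covariances s[i,j] = (1/(n-1)) · Σ_k (x_{k,i} - mean_i) · (x_{k,j} - mean_j), with n-1 = 4:
  s[X,X] = ((1.4)·(1.4) + (-0.6)·(-0.6) + (-0.6)·(-0.6) + (-0.6)·(-0.6) + (0.4)·(0.4)) / 4 = 3.2/4 = 0.8
  s[X,Y] = ((1.4)·(-2) + (-0.6)·(2) + (-0.6)·(-1) + (-0.6)·(0) + (0.4)·(1)) / 4 = -3/4 = -0.75
  s[Y,Y] = ((-2)·(-2) + (2)·(2) + (-1)·(-1) + (0)·(0) + (1)·(1)) / 4 = 10/4 = 2.5
  Sample standard deviations s_i = √(s[i,i]):
  s(X) = √(0.8) = 0.8944
  s(Y) = √(2.5) = 1.5811

Step 3 — r_{ij} = s_{ij} / (s_i · s_j):
  r[X,X] = 1 (diagonal).
  r[X,Y] = -0.75 / (0.8944 · 1.5811) = -0.75 / 1.4142 = -0.5303
  r[Y,Y] = 1 (diagonal).

R is symmetric with unit diagonal. Assembling:

R = [[1, -0.5303],
 [-0.5303, 1]]


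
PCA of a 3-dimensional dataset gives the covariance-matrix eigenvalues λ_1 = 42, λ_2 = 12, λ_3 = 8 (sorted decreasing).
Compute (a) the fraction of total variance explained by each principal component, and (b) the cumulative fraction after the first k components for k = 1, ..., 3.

Step 1 — total variance = trace(Sigma) = Σ λ_i = 42 + 12 + 8 = 62.

Step 2 — fraction explained by component i = λ_i / Σ λ:
  PC1: 42/62 = 0.6774
  PC2: 12/62 = 0.1935
  PC3: 8/62 = 0.129

Step 3 — cumulative fraction after k components = (λ_1 + ... + λ_k) / Σ λ:
  k = 1: 42/62 = 0.6774
  k = 2: (42 + 12)/62 = 54/62 = 0.871
  k = 3: (42 + 12 + 8)/62 = 62/62 = 1

Summary (fraction, with percent):

explained: PC1 0.6774 (67.74%), PC2 0.1935 (19.35%), PC3 0.129 (12.9%);  cumulative: 0.6774, 0.871, 1


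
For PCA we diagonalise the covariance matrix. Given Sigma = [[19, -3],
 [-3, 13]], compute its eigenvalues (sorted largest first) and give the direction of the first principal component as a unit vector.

Step 1 — characteristic polynomial of 2×2 Sigma:
  det(Sigma - λI) = λ² - trace · λ + det = 0.
  trace = 19 + 13 = 32, det = 19·13 - (-3)² = 238.
Step 2 — discriminant:
  Δ = trace² - 4·det = 1024 - 952 = 72.
Step 3 — eigenvalues:
  λ = (trace ± √Δ)/2 = (32 ± 8.4853)/2,
  λ_1 = 20.2426,  λ_2 = 11.7574.

Step 4 — unit eigenvector for λ_1: solve (Sigma - λ_1 I)v = 0. First row:
  (19 - 20.2426)·v_x + (-3)·v_y = 0, i.e. (-1.2426)·v_x + (-3)·v_y = 0,
  so v ∝ (b, λ_1 - a) = (-3, 1.2426); multiply by -1 so the first entry is positive: u = (3, -1.2426).
  ||u|| = √((3)² + (-1.2426)²) = √(10.5442) ≈ 3.2472,
  v_1 = u/||u|| ≈ (0.9239, -0.3827) (||v_1|| = 1).

λ_1 = 20.2426,  λ_2 = 11.7574;  v_1 ≈ (0.9239, -0.3827)


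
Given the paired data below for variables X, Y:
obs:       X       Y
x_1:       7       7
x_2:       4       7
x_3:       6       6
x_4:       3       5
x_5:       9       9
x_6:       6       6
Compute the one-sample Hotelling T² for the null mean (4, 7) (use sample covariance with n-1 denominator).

Step 1 — sample mean vector:
  mean(X) = (7 + 4 + 6 + 3 + 9 + 6) / 6 = 35/6 = 5.8333
  mean(Y) = (7 + 7 + 6 + 5 + 9 + 6) / 6 = 40/6 = 6.6667
  x̄ = (5.8333, 6.6667),  deviation x̄ - mu_0 = (5.8333, 6.6667) - (4, 7) = (1.8333, -0.3333).

Step 2 — sample covariance matrix, S[i,j] = (1/(n-1)) · Σ_k (x_{k,i} - mean_i) · (x_{k,j} - mean_j), divisor n-1 = 5:
  S[X,X] = ((1.1667)·(1.1667) + (-1.8333)·(-1.8333) + (0.1667)·(0.1667) + (-2.8333)·(-2.8333) + (3.1667)·(3.1667) + (0.1667)·(0.1667)) / 5 = 22.8333/5 = 4.5667
  S[X,Y] = ((1.1667)·(0.3333) + (-1.8333)·(0.3333) + (0.1667)·(-0.6667) + (-2.8333)·(-1.6667) + (3.1667)·(2.3333) + (0.1667)·(-0.6667)) / 5 = 11.6667/5 = 2.3333
  S[Y,Y] = ((0.3333)·(0.3333) + (0.3333)·(0.3333) + (-0.6667)·(-0.6667) + (-1.6667)·(-1.6667) + (2.3333)·(2.3333) + (-0.6667)·(-0.6667)) / 5 = 9.3333/5 = 1.8667
  S = [[4.5667, 2.3333],
 [2.3333, 1.8667]].

Step 3 — invert S. det(S) = 4.5667·1.8667 - (2.3333)² = 3.08.
  S^{-1} = (1/det) · [[d, -b], [-b, a]] = [[0.6061, -0.7576],
 [-0.7576, 1.4827]].

Step 4 — quadratic form (x̄ - mu_0)^T · S^{-1} · (x̄ - mu_0):
  S^{-1} · (x̄ - mu_0) = (1.3636, -1.8831),
  (x̄ - mu_0)^T · [...] = (1.8333)·(1.3636) + (-0.3333)·(-1.8831) = 3.1277.

Step 5 — scale by n: T² = 6 · 3.1277 = 18.7662.

T² ≈ 18.7662


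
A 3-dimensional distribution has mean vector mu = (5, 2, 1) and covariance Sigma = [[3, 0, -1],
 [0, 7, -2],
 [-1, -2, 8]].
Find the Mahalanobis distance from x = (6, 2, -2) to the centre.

Step 1 — centre the observation: (x - mu) = (1, 0, -3).

Step 2 — invert Sigma (cofactor / det for 3×3, or solve directly):
  Sigma^{-1} = [[0.349, 0.0134, 0.047],
 [0.0134, 0.1544, 0.0403],
 [0.047, 0.0403, 0.1409]].

Step 3 — form the quadratic (x - mu)^T · Sigma^{-1} · (x - mu):
  Sigma^{-1} · (x - mu) = (0.2081, -0.1074, -0.3758).
  (x - mu)^T · [Sigma^{-1} · (x - mu)] = (1)·(0.2081) + (0)·(-0.1074) + (-3)·(-0.3758) = 1.3356.

Step 4 — take square root: d = √(1.3356) ≈ 1.1557.

d(x, mu) = √(1.3356) ≈ 1.1557


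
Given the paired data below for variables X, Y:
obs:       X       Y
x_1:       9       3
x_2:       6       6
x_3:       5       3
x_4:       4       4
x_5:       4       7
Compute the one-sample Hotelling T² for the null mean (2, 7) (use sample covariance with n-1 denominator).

Step 1 — sample mean vector:
  mean(X) = (9 + 6 + 5 + 4 + 4) / 5 = 28/5 = 5.6
  mean(Y) = (3 + 6 + 3 + 4 + 7) / 5 = 23/5 = 4.6
  x̄ = (5.6, 4.6),  deviation x̄ - mu_0 = (5.6, 4.6) - (2, 7) = (3.6, -2.4).

Step 2 — sample covariance matrix, S[i,j] = (1/(n-1)) · Σ_k (x_{k,i} - mean_i) · (x_{k,j} - mean_j), divisor n-1 = 4:
  S[X,X] = ((3.4)·(3.4) + (0.4)·(0.4) + (-0.6)·(-0.6) + (-1.6)·(-1.6) + (-1.6)·(-1.6)) / 4 = 17.2/4 = 4.3
  S[X,Y] = ((3.4)·(-1.6) + (0.4)·(1.4) + (-0.6)·(-1.6) + (-1.6)·(-0.6) + (-1.6)·(2.4)) / 4 = -6.8/4 = -1.7
  S[Y,Y] = ((-1.6)·(-1.6) + (1.4)·(1.4) + (-1.6)·(-1.6) + (-0.6)·(-0.6) + (2.4)·(2.4)) / 4 = 13.2/4 = 3.3
  S = [[4.3, -1.7],
 [-1.7, 3.3]].

Step 3 — invert S. det(S) = 4.3·3.3 - (-1.7)² = 11.3.
  S^{-1} = (1/det) · [[d, -b], [-b, a]] = [[0.292, 0.1504],
 [0.1504, 0.3805]].

Step 4 — quadratic form (x̄ - mu_0)^T · S^{-1} · (x̄ - mu_0):
  S^{-1} · (x̄ - mu_0) = (0.6903, -0.3717),
  (x̄ - mu_0)^T · [...] = (3.6)·(0.6903) + (-2.4)·(-0.3717) = 3.377.

Step 5 — scale by n: T² = 5 · 3.377 = 16.885.

T² ≈ 16.885


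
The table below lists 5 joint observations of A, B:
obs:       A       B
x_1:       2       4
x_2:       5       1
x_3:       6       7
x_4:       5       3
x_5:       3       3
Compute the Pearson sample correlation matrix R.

Step 1 — column means:
  mean(A) = (2 + 5 + 6 + 5 + 3) / 5 = 21/5 = 4.2
  mean(B) = (4 + 1 + 7 + 3 + 3) / 5 = 18/5 = 3.6

Step 2 — sample variances and covariances s[i,j] = (1/(n-1)) · Σ_k (x_{k,i} - mean_i) · (x_{k,j} - mean_j), with n-1 = 4:
  s[A,A] = ((-2.2)·(-2.2) + (0.8)·(0.8) + (1.8)·(1.8) + (0.8)·(0.8) + (-1.2)·(-1.2)) / 4 = 10.8/4 = 2.7
  s[A,B] = ((-2.2)·(0.4) + (0.8)·(-2.6) + (1.8)·(3.4) + (0.8)·(-0.6) + (-1.2)·(-0.6)) / 4 = 3.4/4 = 0.85
  s[B,B] = ((0.4)·(0.4) + (-2.6)·(-2.6) + (3.4)·(3.4) + (-0.6)·(-0.6) + (-0.6)·(-0.6)) / 4 = 19.2/4 = 4.8
  Sample standard deviations s_i = √(s[i,i]):
  s(A) = √(2.7) = 1.6432
  s(B) = √(4.8) = 2.1909

Step 3 — r_{ij} = s_{ij} / (s_i · s_j):
  r[A,A] = 1 (diagonal).
  r[A,B] = 0.85 / (1.6432 · 2.1909) = 0.85 / 3.6 = 0.2361
  r[B,B] = 1 (diagonal).

R is symmetric with unit diagonal. Assembling:

R = [[1, 0.2361],
 [0.2361, 1]]


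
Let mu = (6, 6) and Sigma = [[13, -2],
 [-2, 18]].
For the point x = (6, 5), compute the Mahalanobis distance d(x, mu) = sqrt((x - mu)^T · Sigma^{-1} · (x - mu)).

Step 1 — centre the observation: (x - mu) = (0, -1).

Step 2 — invert Sigma. det(Sigma) = 13·18 - (-2)² = 230.
  Sigma^{-1} = (1/det) · [[d, -b], [-b, a]] = [[0.0783, 0.0087],
 [0.0087, 0.0565]].

Step 3 — form the quadratic (x - mu)^T · Sigma^{-1} · (x - mu):
  Sigma^{-1} · (x - mu) = (-0.0087, -0.0565).
  (x - mu)^T · [Sigma^{-1} · (x - mu)] = (0)·(-0.0087) + (-1)·(-0.0565) = 0.0565.

Step 4 — take square root: d = √(0.0565) ≈ 0.2377.

d(x, mu) = √(0.0565) ≈ 0.2377
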